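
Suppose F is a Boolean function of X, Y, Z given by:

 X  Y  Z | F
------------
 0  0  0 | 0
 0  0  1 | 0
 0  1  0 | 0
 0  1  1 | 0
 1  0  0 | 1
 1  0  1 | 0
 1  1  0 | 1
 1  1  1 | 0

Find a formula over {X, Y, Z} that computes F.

Collect the rows where F=1 — (1,0,0), (1,1,0) — and write one minterm per row: X·¬Y·¬Z, X·Y·¬Z. Their union (logical OR) reproduces the table exactly.

F(X, Y, Z) = ((X · Y') · Z') + ((X · Y) · Z')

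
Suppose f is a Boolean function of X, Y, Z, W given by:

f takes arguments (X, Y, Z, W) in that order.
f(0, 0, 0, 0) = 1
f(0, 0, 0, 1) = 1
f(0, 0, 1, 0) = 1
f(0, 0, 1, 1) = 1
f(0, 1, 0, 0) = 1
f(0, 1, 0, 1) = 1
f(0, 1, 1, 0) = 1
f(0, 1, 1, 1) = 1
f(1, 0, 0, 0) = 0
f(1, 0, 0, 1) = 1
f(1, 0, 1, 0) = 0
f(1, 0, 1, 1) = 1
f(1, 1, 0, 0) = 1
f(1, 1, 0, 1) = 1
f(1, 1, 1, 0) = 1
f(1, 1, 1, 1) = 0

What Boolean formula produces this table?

The 0-rows are (1,0,0,0), (1,0,1,0), (1,1,1,1). Take each as a conjunction (X·¬Y·¬Z·¬W, X·¬Y·Z·¬W, X·Y·Z·W), form their disjunction, and complement — that gives a formula that is 1 everywhere f is.

f(X, Y, Z, W) = ¬(((((X ∧ ¬Y) ∧ ¬Z) ∧ ¬W) ∨ (((X ∧ ¬Y) ∧ Z) ∧ ¬W)) ∨ (((X ∧ Y) ∧ Z) ∧ W))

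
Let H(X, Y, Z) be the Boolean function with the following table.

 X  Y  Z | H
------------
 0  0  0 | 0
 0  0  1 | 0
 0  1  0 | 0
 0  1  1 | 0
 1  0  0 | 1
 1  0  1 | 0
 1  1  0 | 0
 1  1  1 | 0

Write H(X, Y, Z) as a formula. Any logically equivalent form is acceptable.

H is 1 on exactly one input, (1,0,0), whose minterm is X·¬Y·¬Z. So H is just that conjunction.

H(X, Y, Z) = (X · Y') · Z'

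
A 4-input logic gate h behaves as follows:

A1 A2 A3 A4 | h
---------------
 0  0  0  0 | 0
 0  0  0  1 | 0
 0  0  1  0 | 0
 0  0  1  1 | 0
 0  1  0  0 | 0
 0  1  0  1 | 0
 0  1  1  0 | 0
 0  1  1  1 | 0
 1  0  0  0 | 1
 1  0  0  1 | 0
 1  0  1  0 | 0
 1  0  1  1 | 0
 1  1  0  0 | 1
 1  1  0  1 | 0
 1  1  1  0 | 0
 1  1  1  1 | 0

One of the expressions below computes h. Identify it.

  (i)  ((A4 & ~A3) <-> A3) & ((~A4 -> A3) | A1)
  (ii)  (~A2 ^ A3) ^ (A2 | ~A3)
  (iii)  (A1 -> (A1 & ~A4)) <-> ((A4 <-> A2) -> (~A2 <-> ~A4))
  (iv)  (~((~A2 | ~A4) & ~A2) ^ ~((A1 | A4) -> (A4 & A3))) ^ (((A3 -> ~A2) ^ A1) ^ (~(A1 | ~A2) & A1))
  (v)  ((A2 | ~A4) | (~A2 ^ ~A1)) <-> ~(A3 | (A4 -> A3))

(ii): at (0,1,0,0) it gives 1, but h = 0 — eliminated.
(iii): at (0,0,0,0) it gives 1, but h = 0 — eliminated.
(iv): at (0,0,0,0) it gives 1, but h = 0 — eliminated.
(v): at (0,0,1,1) it gives 1, but h = 0 — eliminated.
(i) is the remaining candidate, and it agrees with h on all 16 inputs.

i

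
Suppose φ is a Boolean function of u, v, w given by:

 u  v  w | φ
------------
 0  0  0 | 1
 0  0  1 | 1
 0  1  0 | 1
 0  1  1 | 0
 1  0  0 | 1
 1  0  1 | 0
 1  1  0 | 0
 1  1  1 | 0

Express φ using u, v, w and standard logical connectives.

φ=1 on 4 inputs: (0,0,0), (0,0,1), (0,1,0), (1,0,0). Reading each as a conjunction of literals (¬u·¬v·¬w, ¬u·¬v·w, ¬u·v·¬w, u·¬v·¬w) and taking the OR gives the canonical DNF.

φ(u, v, w) = ((((¬u ∧ ¬v) ∧ ¬w) ∨ ((¬u ∧ ¬v) ∧ w)) ∨ ((¬u ∧ v) ∧ ¬w)) ∨ ((u ∧ ¬v) ∧ ¬w)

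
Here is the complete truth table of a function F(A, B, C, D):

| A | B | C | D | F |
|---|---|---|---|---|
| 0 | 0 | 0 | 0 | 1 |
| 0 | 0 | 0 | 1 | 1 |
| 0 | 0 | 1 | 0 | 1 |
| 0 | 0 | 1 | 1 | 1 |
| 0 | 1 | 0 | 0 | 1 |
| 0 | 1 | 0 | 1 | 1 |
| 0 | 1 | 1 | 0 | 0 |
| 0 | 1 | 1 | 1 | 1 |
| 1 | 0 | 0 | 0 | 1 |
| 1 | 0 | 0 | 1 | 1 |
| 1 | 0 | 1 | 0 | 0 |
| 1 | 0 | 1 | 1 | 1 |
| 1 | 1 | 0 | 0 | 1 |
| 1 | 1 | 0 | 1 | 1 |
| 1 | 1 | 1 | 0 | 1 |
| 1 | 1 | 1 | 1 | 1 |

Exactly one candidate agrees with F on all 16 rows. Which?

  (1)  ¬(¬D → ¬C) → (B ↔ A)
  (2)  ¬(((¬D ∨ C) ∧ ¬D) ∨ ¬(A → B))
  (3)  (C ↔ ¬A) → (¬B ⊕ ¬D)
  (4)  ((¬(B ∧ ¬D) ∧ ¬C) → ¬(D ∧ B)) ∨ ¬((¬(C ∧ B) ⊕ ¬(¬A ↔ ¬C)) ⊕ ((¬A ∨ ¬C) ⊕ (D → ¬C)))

(2) disagrees with F on (0,0,0,0) (formula → 0, table → 1); rule it out.
(3) disagrees with F on (0,0,1,0) (formula → 0, table → 1); rule it out.
(4) disagrees with F on (0,1,0,1) (formula → 0, table → 1); rule it out.
That leaves (1). Evaluating it on every row reproduces the table of F exactly.

1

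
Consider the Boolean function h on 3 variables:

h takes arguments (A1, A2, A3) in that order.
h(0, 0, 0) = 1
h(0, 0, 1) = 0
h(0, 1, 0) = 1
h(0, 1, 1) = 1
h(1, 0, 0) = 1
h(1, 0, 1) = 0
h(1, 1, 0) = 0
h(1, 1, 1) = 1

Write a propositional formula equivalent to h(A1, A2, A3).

h(A1, A2, A3) = ¬((((¬A1 ∧ ¬A2) ∧ A3) ∨ ((A1 ∧ ¬A2) ∧ A3)) ∨ ((A1 ∧ A2) ∧ ¬A3))

The 0-rows are (0,0,1), (1,0,1), (1,1,0). Take each as a conjunction (¬A1·¬A2·A3, A1·¬A2·A3, A1·A2·¬A3), form their disjunction, and complement — that gives a formula that is 1 everywhere h is.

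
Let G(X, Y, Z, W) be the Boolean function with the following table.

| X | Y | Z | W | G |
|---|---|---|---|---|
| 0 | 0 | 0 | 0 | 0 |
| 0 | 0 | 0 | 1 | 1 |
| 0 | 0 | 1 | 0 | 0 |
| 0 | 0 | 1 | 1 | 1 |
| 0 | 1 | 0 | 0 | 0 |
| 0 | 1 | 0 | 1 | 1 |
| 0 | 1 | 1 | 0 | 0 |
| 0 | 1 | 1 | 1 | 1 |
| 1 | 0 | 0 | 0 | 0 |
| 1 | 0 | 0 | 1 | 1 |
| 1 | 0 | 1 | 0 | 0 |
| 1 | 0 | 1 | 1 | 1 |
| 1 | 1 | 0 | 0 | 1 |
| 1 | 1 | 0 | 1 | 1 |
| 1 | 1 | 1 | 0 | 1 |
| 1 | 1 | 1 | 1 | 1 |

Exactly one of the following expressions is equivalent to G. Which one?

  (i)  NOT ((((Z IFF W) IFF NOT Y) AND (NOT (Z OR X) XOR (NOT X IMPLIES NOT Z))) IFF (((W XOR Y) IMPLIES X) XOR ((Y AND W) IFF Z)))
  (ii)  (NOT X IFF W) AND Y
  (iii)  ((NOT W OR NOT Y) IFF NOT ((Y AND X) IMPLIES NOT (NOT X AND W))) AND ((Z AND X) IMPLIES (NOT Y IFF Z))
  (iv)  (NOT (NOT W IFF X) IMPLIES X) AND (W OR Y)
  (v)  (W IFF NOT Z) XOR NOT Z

(i) fails at (0,0,1,0): the formula yields 1, G is 0.
(ii) fails at (0,0,0,1): the formula yields 0, G is 1.
(iii) fails at (0,0,0,1): the formula yields 0, G is 1.
(v) fails at (0,0,0,0): the formula yields 1, G is 0.
Only (iv) survives; checking it on all 16 rows confirms it matches G.

iv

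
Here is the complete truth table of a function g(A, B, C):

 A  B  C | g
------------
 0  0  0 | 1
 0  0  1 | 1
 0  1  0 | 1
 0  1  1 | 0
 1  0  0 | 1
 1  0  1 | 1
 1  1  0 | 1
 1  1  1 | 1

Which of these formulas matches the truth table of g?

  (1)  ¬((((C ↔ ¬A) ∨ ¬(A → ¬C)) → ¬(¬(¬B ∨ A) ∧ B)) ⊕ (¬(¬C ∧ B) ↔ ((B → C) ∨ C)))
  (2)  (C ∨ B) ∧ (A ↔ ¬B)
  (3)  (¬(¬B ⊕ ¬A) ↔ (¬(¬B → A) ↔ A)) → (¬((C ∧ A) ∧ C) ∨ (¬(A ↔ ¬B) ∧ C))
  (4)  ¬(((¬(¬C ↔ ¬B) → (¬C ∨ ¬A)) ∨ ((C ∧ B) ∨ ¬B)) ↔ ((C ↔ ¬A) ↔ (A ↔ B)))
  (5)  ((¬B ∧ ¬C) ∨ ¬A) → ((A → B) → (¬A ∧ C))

1

(2) disagrees with g on (0,0,0) (formula → 0, table → 1); rule it out.
(3) disagrees with g on (0,1,1) (formula → 1, table → 0); rule it out.
(4) disagrees with g on (0,0,1) (formula → 0, table → 1); rule it out.
(5) disagrees with g on (0,0,0) (formula → 0, table → 1); rule it out.
Only (1) survives; checking it on all 8 rows confirms it matches g.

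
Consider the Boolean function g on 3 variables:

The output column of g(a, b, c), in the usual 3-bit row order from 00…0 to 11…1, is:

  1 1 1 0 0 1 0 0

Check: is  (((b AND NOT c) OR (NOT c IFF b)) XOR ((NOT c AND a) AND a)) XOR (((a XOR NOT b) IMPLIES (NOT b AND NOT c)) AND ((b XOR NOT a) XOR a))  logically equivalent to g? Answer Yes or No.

No

Test each input against both g and the formula:
  a=0, b=0, c=0: formula gives 1, g = 1 ✓
  a=0, b=0, c=1: formula gives 1, g = 1 ✓
  a=0, b=1, c=0: formula gives 1, g = 1 ✓
  a=0, b=1, c=1: formula gives 0, g = 0 ✓
  a=1, b=0, c=0: formula gives 0, g = 0 ✓
  a=1, b=0, c=1: formula gives 0, but g = 1 ✗
A single disagreement suffices: at (1,0,1) they differ, so the formula does not compute g.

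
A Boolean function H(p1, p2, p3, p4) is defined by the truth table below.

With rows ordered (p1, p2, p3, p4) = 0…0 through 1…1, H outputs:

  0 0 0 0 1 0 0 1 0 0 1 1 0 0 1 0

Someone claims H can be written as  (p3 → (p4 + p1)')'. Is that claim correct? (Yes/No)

Test each input against both H and the formula:
  p1=0, p2=0, p3=0, p4=0: formula gives 0, H = 0 ✓
  p1=0, p2=0, p3=0, p4=1: formula gives 0, H = 0 ✓
  p1=0, p2=0, p3=1, p4=0: formula gives 0, H = 0 ✓
  p1=0, p2=0, p3=1, p4=1: formula gives 1, but H = 0 ✗
Row (0,0,1,1) is a counterexample, so the formula is not equivalent to H.

No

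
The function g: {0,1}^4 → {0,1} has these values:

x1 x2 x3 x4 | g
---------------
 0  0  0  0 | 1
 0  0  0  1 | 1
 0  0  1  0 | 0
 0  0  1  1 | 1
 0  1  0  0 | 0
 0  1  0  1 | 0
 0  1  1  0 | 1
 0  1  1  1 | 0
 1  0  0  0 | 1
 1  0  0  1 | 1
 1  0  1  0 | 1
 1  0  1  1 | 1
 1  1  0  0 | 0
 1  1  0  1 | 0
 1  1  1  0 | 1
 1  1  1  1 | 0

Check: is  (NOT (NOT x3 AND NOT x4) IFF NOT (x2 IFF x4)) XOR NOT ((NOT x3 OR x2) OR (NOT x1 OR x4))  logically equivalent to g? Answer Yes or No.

Yes

Evaluate (NOT (NOT x3 AND NOT x4) IFF NOT (x2 IFF x4)) XOR NOT ((NOT x3 OR x2) OR (NOT x1 OR x4)) on each row and compare to g:
  x1=0, x2=0, x3=0, x4=0: formula gives 1, g = 1 ✓
  x1=0, x2=0, x3=0, x4=1: formula gives 1, g = 1 ✓
  x1=0, x2=0, x3=1, x4=0: formula gives 0, g = 0 ✓
  x1=0, x2=0, x3=1, x4=1: formula gives 1, g = 1 ✓
  …and likewise for the remaining 12 rows.
All 16 rows match — the expression computes g exactly.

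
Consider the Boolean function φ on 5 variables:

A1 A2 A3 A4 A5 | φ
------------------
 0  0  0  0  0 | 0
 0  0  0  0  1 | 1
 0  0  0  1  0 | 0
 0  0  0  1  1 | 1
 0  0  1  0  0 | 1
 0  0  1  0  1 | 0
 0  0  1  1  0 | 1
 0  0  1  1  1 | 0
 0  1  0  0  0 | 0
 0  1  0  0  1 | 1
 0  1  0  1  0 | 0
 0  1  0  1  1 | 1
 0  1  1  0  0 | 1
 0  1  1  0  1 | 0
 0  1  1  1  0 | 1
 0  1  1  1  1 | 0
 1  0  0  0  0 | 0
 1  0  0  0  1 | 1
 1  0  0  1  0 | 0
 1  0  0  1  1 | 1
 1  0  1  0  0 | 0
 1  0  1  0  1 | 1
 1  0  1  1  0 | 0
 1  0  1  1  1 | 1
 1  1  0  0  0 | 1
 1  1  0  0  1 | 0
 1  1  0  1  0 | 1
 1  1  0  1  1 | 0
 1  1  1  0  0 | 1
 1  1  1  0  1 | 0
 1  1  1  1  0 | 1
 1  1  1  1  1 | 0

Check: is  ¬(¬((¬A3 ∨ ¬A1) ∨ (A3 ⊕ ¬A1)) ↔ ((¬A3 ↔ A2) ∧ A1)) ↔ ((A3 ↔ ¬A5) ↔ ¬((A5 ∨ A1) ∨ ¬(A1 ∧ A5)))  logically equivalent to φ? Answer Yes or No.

Yes

Check the formula against φ row by row:
  A1=0, A2=0, A3=0, A4=0, A5=0: formula gives 0, φ = 0 ✓
  A1=0, A2=0, A3=0, A4=0, A5=1: formula gives 1, φ = 1 ✓
  A1=0, A2=0, A3=0, A4=1, A5=0: formula gives 0, φ = 0 ✓
  A1=0, A2=0, A3=0, A4=1, A5=1: formula gives 1, φ = 1 ✓
  … (the remaining 28 rows also agree.)
All 32 rows match — the expression computes φ exactly.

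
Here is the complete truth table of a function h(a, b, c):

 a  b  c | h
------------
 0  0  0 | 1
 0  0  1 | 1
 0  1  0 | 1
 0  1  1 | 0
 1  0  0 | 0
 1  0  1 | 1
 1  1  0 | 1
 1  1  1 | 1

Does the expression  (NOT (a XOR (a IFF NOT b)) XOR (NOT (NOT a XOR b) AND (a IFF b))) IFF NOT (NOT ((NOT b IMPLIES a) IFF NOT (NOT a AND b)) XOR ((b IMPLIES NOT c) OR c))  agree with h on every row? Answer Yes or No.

Evaluate (NOT (a XOR (a IFF NOT b)) XOR (NOT (NOT a XOR b) AND (a IFF b))) IFF NOT (NOT ((NOT b IMPLIES a) IFF NOT (NOT a AND b)) XOR ((b IMPLIES NOT c) OR c)) on each row and compare to h:
  a=0, b=0, c=0: formula gives 1, h = 1 ✓
  a=0, b=0, c=1: formula gives 1, h = 1 ✓
  a=0, b=1, c=0: formula gives 0, but h = 1 ✗
A single disagreement suffices: at (0,1,0) they differ, so the formula does not compute h.

No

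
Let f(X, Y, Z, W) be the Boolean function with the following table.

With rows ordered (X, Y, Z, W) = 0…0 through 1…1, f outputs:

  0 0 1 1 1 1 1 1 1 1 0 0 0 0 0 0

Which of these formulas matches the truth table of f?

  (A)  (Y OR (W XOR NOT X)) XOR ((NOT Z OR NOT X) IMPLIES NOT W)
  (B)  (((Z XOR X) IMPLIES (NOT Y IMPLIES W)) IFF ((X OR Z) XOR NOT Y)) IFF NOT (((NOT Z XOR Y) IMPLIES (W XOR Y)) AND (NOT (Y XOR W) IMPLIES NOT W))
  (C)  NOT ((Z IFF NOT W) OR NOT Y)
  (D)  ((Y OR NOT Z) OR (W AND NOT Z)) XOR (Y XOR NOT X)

D

(A) disagrees with f on (0,0,1,0) (formula → 0, table → 1); rule it out.
(B) disagrees with f on (0,0,0,0) (formula → 1, table → 0); rule it out.
(C) disagrees with f on (0,0,1,0) (formula → 0, table → 1); rule it out.
Only (D) survives; checking it on all 16 rows confirms it matches f.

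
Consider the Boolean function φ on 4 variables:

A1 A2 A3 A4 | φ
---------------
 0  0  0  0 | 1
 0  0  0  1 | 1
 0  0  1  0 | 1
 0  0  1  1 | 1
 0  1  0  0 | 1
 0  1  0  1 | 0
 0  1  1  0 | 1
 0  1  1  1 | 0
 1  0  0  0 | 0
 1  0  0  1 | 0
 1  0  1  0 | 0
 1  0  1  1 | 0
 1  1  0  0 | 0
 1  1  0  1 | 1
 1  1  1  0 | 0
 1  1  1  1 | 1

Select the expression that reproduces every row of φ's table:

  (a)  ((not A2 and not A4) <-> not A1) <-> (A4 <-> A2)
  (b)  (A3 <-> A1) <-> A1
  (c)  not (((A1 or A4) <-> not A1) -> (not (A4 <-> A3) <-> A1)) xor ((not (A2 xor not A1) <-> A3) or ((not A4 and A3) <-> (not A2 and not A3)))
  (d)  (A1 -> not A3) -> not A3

(b) fails at (0,0,0,0): the formula yields 0, φ is 1.
(c) fails at (0,0,0,1): the formula yields 0, φ is 1.
(d) fails at (0,0,1,0): the formula yields 0, φ is 1.
(a) is the remaining candidate, and it agrees with φ on all 16 inputs.

a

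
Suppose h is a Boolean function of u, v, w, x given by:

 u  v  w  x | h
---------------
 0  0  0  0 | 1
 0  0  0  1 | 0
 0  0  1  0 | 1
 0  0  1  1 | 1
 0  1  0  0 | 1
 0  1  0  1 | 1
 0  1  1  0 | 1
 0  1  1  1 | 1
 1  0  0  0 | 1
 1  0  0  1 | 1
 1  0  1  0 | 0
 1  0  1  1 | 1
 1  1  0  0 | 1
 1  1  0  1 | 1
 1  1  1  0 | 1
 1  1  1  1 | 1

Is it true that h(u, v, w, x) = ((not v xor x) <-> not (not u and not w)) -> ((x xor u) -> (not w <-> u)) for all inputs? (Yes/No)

Check the formula against h row by row:
  u=0, v=0, w=0, x=0: formula gives 1, h = 1 ✓
  u=0, v=0, w=0, x=1: formula gives 0, h = 0 ✓
  u=0, v=0, w=1, x=0: formula gives 1, h = 1 ✓
  u=0, v=0, w=1, x=1: formula gives 1, h = 1 ✓
  … (the remaining 12 rows also agree.)
All 16 rows match — the expression computes h exactly.

Yes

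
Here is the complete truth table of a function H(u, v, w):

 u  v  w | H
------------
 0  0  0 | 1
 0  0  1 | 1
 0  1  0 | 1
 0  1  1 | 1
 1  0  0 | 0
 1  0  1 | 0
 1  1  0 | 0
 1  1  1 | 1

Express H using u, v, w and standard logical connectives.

H(u, v, w) = ~((((u & ~v) & ~w) | ((u & ~v) & w)) | ((u & v) & ~w))

The 0-rows are (1,0,0), (1,0,1), (1,1,0). Take each as a conjunction (u·¬v·¬w, u·¬v·w, u·v·¬w), form their disjunction, and complement — that gives a formula that is 1 everywhere H is.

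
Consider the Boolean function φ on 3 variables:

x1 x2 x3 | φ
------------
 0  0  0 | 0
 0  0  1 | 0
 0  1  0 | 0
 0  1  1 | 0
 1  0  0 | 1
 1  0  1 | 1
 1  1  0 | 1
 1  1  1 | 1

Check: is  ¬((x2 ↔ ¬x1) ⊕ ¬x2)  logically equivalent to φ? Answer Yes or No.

Yes

Check the formula against φ row by row:
  x1=0, x2=0, x3=0: formula gives 0, φ = 0 ✓
  x1=0, x2=0, x3=1: formula gives 0, φ = 0 ✓
  x1=0, x2=1, x3=0: formula gives 0, φ = 0 ✓
  x1=0, x2=1, x3=1: formula gives 0, φ = 0 ✓
  x1=1, x2=0, x3=0: formula gives 1, φ = 1 ✓
  …and likewise for the remaining 3 rows.
All 8 rows match — the expression computes φ exactly.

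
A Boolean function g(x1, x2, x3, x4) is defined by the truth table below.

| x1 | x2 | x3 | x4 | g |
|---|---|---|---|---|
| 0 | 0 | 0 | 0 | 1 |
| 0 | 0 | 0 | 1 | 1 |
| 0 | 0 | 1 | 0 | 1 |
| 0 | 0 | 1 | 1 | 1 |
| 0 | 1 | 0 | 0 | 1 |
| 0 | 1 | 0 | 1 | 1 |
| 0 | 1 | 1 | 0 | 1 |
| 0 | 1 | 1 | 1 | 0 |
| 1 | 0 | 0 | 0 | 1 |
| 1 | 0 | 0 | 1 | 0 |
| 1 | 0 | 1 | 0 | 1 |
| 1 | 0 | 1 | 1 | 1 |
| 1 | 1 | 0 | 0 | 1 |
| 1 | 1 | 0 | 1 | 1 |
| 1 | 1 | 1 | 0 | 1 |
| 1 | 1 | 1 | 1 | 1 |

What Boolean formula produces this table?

g(x1, x2, x3, x4) = not ((((not x1 and x2) and x3) and x4) or (((x1 and not x2) and not x3) and x4))

There are just 2 zero rows: (0,1,1,1), (1,0,0,1). Their minterms are ¬x1·x2·x3·x4, x1·¬x2·¬x3·x4; the OR of those covers precisely the 0-outputs, and negating it yields g.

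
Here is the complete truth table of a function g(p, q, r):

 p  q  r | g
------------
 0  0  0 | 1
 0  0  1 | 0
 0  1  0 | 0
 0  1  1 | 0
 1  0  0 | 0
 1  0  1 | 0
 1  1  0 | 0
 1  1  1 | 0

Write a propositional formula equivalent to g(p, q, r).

g(p, q, r) = ¬((p ∨ q) ∨ r)

The output is 1 only when every input is 0 — NOR of all inputs.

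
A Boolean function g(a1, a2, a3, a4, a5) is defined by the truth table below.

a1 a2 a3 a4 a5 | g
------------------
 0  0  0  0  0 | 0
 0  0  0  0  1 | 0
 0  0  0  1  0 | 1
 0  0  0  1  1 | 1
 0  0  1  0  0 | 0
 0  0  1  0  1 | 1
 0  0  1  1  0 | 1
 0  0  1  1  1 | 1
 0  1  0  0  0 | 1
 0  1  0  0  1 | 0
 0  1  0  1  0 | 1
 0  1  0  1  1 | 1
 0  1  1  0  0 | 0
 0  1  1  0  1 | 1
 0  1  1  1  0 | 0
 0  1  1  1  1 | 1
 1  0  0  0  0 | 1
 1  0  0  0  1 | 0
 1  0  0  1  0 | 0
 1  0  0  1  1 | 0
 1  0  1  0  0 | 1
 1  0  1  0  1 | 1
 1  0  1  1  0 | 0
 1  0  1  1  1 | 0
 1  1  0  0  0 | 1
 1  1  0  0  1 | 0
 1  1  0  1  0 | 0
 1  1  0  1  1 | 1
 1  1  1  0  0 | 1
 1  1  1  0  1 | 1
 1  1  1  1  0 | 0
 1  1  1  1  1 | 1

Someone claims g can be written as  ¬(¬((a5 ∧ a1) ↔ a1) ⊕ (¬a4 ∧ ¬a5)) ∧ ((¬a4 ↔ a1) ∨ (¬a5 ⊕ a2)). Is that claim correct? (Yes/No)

Test each input against both g and the formula:
  a1=0, a2=0, a3=0, a4=0, a5=0: formula gives 0, g = 0 ✓
  a1=0, a2=0, a3=0, a4=0, a5=1: formula gives 0, g = 0 ✓
  a1=0, a2=0, a3=0, a4=1, a5=0: formula gives 1, g = 1 ✓
  a1=0, a2=0, a3=0, a4=1, a5=1: formula gives 1, g = 1 ✓
  …
  a1=0, a2=0, a3=1, a4=0, a5=1: formula gives 0, but g = 1 ✗
A single disagreement suffices: at (0,0,1,0,1) they differ, so the formula does not compute g.

No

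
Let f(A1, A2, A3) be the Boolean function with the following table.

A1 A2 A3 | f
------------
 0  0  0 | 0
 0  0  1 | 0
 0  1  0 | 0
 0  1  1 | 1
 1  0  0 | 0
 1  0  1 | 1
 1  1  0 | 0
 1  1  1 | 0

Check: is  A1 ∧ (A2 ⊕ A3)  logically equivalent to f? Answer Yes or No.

Evaluate A1 ∧ (A2 ⊕ A3) on each row and compare to f:
  A1=0, A2=0, A3=0: formula gives 0, f = 0 ✓
  A1=0, A2=0, A3=1: formula gives 0, f = 0 ✓
  A1=0, A2=1, A3=0: formula gives 0, f = 0 ✓
  A1=0, A2=1, A3=1: formula gives 0, but f = 1 ✗
Since they disagree at (0,1,1), the expression is not a correct formula for f.

No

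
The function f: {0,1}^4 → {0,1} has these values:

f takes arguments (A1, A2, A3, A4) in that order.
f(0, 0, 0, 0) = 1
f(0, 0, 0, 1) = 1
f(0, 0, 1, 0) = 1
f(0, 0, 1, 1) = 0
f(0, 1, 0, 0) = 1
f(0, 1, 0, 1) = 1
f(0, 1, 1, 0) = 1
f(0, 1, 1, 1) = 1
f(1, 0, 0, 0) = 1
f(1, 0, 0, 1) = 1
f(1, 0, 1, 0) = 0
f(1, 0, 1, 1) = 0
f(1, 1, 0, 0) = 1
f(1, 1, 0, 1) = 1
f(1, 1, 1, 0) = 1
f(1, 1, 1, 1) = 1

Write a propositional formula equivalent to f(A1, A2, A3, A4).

f(A1, A2, A3, A4) = (((((A1' · A2') · A3) · A4) + (((A1 · A2') · A3) · A4')) + (((A1 · A2') · A3) · A4))'

f is 0 on only 3 rows — (0,0,1,1), (1,0,1,0), (1,0,1,1). Writing each as a minterm (¬A1·¬A2·A3·A4, A1·¬A2·A3·¬A4, A1·¬A2·A3·A4) and OR-ing them characterizes exactly where f=0, so f is the negation of that disjunction.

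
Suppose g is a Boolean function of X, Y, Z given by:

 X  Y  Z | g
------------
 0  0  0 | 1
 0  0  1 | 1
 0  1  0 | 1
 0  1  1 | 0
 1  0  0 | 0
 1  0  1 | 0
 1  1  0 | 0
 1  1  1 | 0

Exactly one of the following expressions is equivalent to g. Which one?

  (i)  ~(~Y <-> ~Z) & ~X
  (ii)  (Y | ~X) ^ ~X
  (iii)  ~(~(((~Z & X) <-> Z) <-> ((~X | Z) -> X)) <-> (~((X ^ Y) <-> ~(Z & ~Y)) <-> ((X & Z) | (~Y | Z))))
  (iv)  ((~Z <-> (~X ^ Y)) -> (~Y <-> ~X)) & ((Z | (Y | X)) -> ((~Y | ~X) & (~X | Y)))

(i) fails at (0,0,0): the formula yields 0, g is 1.
(ii) fails at (0,0,0): the formula yields 0, g is 1.
(iii) fails at (0,0,0): the formula yields 0, g is 1.
Only (iv) survives; checking it on all 8 rows confirms it matches g.

iv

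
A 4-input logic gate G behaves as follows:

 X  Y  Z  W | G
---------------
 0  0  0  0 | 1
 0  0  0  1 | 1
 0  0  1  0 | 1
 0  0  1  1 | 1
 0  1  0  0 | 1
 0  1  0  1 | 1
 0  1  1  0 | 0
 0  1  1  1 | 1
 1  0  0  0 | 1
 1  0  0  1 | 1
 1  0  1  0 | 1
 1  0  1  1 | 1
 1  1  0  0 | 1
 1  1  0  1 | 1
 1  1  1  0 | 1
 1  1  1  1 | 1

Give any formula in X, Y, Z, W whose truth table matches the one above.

G(X, Y, Z, W) = not (((not X and Y) and Z) and not W)

G is 0 on exactly one input, (0,1,1,0), whose minterm is ¬X·Y·Z·¬W. So G is the negation of that single conjunction.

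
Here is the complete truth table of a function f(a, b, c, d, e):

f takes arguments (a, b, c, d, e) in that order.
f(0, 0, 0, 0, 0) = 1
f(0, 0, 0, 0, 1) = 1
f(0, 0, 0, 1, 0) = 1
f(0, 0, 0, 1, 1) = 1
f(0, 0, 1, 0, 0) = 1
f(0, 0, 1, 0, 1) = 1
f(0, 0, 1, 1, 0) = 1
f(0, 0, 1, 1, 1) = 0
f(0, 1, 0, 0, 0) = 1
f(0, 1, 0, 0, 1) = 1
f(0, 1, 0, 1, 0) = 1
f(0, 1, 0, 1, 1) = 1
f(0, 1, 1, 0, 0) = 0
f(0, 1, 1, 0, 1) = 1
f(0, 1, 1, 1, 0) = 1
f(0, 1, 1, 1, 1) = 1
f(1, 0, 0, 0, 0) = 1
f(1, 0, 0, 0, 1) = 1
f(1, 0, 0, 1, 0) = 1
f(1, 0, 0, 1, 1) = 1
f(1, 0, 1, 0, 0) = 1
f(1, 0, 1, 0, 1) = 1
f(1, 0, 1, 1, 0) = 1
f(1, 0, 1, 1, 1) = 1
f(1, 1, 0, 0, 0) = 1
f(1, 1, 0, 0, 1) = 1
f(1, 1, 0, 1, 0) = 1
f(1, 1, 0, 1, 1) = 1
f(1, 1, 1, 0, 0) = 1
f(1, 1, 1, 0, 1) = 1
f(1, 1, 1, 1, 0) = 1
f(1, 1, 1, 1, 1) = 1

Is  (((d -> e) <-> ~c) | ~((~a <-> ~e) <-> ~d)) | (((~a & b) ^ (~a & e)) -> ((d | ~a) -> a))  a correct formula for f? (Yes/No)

Yes

Check the formula against f row by row:
  a=0, b=0, c=0, d=0, e=0: formula gives 1, f = 1 ✓
  a=0, b=0, c=0, d=0, e=1: formula gives 1, f = 1 ✓
  a=0, b=0, c=0, d=1, e=0: formula gives 1, f = 1 ✓
  a=0, b=0, c=0, d=1, e=1: formula gives 1, f = 1 ✓
  … (the remaining 28 rows also agree.)
Every row agrees, so the formula is equivalent.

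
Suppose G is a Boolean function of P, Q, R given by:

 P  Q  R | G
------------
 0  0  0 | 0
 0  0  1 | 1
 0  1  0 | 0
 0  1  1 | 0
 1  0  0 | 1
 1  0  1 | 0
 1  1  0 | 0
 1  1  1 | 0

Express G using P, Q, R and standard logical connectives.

G(P, Q, R) = ((¬P ∧ ¬Q) ∧ R) ∨ ((P ∧ ¬Q) ∧ ¬R)

The 1-rows are (0,0,1), (1,0,0). Each contributes one minterm — ¬P·¬Q·R; P·¬Q·¬R — and their disjunction is a sum-of-products form of G.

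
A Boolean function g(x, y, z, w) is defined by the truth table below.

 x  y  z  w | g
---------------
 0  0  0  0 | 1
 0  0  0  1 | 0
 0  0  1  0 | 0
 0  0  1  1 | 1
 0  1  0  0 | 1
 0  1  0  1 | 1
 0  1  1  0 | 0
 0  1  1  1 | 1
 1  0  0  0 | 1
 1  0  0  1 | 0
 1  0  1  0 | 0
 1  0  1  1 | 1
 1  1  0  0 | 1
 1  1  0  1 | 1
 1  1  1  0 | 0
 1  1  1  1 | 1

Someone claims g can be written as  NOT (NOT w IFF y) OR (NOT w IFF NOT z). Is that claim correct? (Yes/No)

No

Evaluate NOT (NOT w IFF y) OR (NOT w IFF NOT z) on each row and compare to g:
  x=0, y=0, z=0, w=0: formula gives 1, g = 1 ✓
  x=0, y=0, z=0, w=1: formula gives 0, g = 0 ✓
  x=0, y=0, z=1, w=0: formula gives 1, but g = 0 ✗
Since they disagree at (0,0,1,0), the expression is not a correct formula for g.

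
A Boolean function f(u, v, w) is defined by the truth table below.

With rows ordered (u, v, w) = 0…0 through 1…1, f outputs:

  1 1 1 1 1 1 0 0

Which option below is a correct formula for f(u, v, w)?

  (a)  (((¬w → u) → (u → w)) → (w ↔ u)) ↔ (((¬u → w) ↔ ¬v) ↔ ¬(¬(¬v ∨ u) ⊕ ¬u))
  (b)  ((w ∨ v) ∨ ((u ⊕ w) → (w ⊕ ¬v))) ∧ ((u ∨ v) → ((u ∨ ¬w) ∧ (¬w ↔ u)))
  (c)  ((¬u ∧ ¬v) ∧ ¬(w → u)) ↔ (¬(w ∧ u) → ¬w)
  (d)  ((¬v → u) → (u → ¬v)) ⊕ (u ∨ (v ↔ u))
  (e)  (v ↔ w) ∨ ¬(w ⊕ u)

a

(b): at (0,1,0) it gives 0, but f = 1 — eliminated.
(c): at (0,0,0) it gives 0, but f = 1 — eliminated.
(d): at (0,0,0) it gives 0, but f = 1 — eliminated.
(e): at (0,0,1) it gives 0, but f = 1 — eliminated.
That leaves (a). Evaluating it on every row reproduces the table of f exactly.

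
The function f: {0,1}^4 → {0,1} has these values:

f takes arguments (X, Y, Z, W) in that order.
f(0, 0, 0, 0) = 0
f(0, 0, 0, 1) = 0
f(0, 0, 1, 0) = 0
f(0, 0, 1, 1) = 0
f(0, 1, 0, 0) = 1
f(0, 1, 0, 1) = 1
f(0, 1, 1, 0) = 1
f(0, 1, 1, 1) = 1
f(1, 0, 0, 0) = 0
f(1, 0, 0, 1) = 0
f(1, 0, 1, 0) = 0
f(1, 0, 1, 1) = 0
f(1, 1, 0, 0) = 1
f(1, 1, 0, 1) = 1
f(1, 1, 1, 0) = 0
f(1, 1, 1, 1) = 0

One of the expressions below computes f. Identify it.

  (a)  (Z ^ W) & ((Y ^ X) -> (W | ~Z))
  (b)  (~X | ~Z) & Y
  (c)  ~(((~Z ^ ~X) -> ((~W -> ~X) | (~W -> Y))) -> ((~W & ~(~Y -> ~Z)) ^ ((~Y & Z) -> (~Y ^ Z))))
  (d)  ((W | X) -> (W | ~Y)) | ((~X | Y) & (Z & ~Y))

(a) disagrees with f on (0,0,0,1) (formula → 1, table → 0); rule it out.
(c) disagrees with f on (0,0,1,1) (formula → 1, table → 0); rule it out.
(d) disagrees with f on (0,0,0,0) (formula → 1, table → 0); rule it out.
(b) is the remaining candidate, and it agrees with f on all 16 inputs.

b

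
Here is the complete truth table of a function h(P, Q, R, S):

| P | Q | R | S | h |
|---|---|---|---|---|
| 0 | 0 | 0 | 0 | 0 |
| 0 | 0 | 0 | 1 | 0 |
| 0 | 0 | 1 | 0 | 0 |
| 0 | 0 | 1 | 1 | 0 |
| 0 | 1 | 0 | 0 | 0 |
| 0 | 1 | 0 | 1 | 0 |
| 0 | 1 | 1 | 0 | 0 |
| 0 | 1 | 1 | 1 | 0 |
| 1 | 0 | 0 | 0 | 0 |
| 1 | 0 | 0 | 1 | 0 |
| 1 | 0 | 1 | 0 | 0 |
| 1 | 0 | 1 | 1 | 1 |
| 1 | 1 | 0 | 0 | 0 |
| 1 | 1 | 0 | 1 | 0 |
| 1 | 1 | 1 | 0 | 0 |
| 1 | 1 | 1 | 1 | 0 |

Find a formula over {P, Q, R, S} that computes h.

Only row (1,0,1,1) gives 1. That row's minterm P·¬Q·R·S is h directly.

h(P, Q, R, S) = ((P · Q') · R) · S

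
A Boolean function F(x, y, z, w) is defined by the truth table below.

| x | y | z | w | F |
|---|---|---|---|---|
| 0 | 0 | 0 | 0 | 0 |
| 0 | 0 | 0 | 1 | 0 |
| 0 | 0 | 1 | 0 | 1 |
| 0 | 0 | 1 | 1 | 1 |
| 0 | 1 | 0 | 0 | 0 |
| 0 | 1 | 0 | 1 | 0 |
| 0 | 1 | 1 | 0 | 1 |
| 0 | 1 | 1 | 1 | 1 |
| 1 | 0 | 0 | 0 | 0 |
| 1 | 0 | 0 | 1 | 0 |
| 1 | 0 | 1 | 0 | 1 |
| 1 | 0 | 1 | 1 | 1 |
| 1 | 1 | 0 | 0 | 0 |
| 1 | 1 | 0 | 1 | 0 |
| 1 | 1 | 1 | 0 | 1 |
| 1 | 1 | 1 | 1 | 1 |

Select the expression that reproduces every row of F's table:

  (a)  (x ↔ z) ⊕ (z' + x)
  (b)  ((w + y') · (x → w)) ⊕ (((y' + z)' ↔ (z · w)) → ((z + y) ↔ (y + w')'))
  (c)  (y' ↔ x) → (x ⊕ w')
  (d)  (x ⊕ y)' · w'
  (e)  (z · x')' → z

e

(a) fails at (0,0,1,0): the formula yields 0, F is 1.
(b) fails at (0,0,0,1): the formula yields 1, F is 0.
(c) fails at (0,0,0,0): the formula yields 1, F is 0.
(d) fails at (0,0,0,0): the formula yields 1, F is 0.
(e) is the remaining candidate, and it agrees with F on all 16 inputs.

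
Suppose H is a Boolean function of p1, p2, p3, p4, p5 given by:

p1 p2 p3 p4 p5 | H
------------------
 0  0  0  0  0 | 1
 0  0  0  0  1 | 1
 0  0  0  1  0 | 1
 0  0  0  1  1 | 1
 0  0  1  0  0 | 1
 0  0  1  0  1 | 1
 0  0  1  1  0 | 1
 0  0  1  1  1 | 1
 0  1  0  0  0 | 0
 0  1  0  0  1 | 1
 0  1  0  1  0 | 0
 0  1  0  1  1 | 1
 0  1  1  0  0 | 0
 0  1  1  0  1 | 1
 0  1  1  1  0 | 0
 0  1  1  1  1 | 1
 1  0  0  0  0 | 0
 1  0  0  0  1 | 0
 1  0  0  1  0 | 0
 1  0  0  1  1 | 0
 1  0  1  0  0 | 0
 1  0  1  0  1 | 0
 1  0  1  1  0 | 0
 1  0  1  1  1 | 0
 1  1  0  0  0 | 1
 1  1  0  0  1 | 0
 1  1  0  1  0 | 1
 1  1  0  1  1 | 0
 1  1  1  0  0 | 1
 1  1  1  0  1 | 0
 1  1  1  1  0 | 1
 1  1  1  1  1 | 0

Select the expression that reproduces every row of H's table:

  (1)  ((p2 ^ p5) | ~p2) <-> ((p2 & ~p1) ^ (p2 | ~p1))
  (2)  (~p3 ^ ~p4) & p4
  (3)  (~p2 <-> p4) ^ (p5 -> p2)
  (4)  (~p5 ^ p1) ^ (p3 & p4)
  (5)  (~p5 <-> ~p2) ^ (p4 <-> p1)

(2): at (0,0,0,0,0) it gives 0, but H = 1 — eliminated.
(3): at (0,0,0,0,1) it gives 0, but H = 1 — eliminated.
(4): at (0,0,0,0,1) it gives 0, but H = 1 — eliminated.
(5): at (0,0,0,0,0) it gives 0, but H = 1 — eliminated.
(1) is the remaining candidate, and it agrees with H on all 32 inputs.

1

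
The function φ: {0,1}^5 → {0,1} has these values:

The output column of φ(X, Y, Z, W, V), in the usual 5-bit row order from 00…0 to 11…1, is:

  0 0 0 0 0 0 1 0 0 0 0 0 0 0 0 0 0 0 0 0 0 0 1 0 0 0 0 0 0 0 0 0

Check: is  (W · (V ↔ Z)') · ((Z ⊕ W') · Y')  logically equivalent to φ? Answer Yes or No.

Yes

Evaluate (W · (V ↔ Z)') · ((Z ⊕ W') · Y') on each row and compare to φ:
  X=0, Y=0, Z=0, W=0, V=0: formula gives 0, φ = 0 ✓
  X=0, Y=0, Z=0, W=0, V=1: formula gives 0, φ = 0 ✓
  X=0, Y=0, Z=0, W=1, V=0: formula gives 0, φ = 0 ✓
  X=0, Y=0, Z=0, W=1, V=1: formula gives 0, φ = 0 ✓
  …and likewise for the remaining 28 rows.
Every row agrees, so the formula is equivalent.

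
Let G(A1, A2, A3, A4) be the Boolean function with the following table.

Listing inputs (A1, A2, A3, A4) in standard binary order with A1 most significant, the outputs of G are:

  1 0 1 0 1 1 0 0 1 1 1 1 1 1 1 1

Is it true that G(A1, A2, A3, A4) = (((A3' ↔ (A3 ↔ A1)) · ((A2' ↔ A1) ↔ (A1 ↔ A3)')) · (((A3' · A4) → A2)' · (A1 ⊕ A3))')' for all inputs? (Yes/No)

Evaluate (((A3' ↔ (A3 ↔ A1)) · ((A2' ↔ A1) ↔ (A1 ↔ A3)')) · (((A3' · A4) → A2)' · (A1 ⊕ A3))')' on each row and compare to G:
  A1=0, A2=0, A3=0, A4=0: formula gives 0, but G = 1 ✗
Row (0,0,0,0) is a counterexample, so the formula is not equivalent to G.

No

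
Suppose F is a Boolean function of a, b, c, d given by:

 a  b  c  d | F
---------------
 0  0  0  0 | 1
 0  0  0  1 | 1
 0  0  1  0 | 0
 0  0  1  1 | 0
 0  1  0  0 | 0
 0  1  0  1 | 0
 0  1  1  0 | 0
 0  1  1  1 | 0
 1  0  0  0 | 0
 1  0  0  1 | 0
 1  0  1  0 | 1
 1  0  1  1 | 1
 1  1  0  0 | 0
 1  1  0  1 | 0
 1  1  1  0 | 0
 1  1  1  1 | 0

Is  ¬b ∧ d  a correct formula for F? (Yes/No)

Evaluate ¬b ∧ d on each row and compare to F:
  a=0, b=0, c=0, d=0: formula gives 0, but F = 1 ✗
Since they disagree at (0,0,0,0), the expression is not a correct formula for F.

No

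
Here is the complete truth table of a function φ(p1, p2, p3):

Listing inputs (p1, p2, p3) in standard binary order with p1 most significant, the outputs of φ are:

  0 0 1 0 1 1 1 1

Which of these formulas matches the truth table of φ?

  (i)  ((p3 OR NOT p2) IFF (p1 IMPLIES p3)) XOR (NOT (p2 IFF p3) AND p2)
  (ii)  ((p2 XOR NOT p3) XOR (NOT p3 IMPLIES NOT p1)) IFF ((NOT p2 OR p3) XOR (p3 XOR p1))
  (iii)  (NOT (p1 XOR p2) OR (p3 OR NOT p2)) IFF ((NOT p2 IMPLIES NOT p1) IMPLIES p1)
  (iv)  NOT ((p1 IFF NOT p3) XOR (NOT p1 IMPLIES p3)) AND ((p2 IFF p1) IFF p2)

iii

(i) disagrees with φ on (0,0,0) (formula → 1, table → 0); rule it out.
(ii) disagrees with φ on (0,1,0) (formula → 0, table → 1); rule it out.
(iv) disagrees with φ on (0,1,0) (formula → 0, table → 1); rule it out.
Only (iii) survives; checking it on all 8 rows confirms it matches φ.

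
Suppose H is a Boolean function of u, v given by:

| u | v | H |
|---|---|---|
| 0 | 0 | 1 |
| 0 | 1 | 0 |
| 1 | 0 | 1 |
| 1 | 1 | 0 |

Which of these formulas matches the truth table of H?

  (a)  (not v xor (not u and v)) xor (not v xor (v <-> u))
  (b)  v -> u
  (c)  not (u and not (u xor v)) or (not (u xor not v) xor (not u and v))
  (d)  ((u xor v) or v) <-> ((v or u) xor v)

(a): at (0,1) it gives 1, but H = 0 — eliminated.
(b): at (1,1) it gives 1, but H = 0 — eliminated.
(c): at (0,1) it gives 1, but H = 0 — eliminated.
Only (d) survives; checking it on all 4 rows confirms it matches H.

d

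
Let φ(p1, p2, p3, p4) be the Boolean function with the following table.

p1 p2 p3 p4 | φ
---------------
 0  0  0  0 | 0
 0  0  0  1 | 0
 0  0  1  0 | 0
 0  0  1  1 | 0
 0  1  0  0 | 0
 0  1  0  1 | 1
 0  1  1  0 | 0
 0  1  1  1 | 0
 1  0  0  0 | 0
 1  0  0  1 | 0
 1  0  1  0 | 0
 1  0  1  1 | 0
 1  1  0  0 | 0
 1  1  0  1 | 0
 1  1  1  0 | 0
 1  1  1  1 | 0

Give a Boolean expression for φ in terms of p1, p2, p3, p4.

φ(p1, p2, p3, p4) = ((NOT p1 AND p2) AND NOT p3) AND p4

Only row (0,1,0,1) gives 1. That row's minterm ¬p1·p2·¬p3·p4 is φ directly.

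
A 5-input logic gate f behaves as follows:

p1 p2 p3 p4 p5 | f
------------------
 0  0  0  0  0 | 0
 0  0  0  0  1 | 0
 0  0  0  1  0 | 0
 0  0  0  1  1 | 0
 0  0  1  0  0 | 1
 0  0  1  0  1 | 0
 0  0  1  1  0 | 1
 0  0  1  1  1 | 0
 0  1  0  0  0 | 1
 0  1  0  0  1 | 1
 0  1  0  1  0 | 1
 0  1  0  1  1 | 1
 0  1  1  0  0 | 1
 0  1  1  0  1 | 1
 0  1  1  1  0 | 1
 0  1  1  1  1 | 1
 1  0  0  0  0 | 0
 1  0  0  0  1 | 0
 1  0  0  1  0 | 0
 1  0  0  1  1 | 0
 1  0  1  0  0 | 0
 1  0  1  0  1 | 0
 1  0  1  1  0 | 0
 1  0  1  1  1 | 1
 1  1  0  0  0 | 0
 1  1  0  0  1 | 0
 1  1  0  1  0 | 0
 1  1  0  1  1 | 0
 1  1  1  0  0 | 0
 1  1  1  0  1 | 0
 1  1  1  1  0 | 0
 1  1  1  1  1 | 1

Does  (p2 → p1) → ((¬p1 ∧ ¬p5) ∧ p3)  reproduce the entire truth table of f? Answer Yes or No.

No

Check the formula against f row by row:
  p1=0, p2=0, p3=0, p4=0, p5=0: formula gives 0, f = 0 ✓
  p1=0, p2=0, p3=0, p4=0, p5=1: formula gives 0, f = 0 ✓
  p1=0, p2=0, p3=0, p4=1, p5=0: formula gives 0, f = 0 ✓
  p1=0, p2=0, p3=0, p4=1, p5=1: formula gives 0, f = 0 ✓
  …
  p1=1, p2=0, p3=1, p4=1, p5=1: formula gives 0, but f = 1 ✗
Row (1,0,1,1,1) is a counterexample, so the formula is not equivalent to f.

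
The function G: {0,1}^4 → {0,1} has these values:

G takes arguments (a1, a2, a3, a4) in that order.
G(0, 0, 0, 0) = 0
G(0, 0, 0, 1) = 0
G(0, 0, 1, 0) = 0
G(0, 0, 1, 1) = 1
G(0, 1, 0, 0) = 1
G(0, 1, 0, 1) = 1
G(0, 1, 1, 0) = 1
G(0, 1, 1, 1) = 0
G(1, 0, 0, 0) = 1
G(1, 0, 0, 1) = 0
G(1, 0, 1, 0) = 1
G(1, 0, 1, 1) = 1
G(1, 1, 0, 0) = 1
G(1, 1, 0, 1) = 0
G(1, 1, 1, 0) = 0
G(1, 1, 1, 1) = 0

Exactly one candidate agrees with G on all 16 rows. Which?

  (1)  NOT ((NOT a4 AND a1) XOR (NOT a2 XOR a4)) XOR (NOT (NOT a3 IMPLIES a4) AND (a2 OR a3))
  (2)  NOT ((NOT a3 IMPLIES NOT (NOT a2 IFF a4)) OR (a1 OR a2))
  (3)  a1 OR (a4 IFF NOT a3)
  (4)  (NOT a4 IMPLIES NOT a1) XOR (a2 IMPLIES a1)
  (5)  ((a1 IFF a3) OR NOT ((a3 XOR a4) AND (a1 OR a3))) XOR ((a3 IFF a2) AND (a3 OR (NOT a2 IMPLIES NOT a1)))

5

(1) disagrees with G on (0,0,0,1) (formula → 1, table → 0); rule it out.
(2) disagrees with G on (0,0,0,1) (formula → 1, table → 0); rule it out.
(3) disagrees with G on (0,0,0,1) (formula → 1, table → 0); rule it out.
(4) disagrees with G on (0,0,1,1) (formula → 0, table → 1); rule it out.
That leaves (5). Evaluating it on every row reproduces the table of G exactly.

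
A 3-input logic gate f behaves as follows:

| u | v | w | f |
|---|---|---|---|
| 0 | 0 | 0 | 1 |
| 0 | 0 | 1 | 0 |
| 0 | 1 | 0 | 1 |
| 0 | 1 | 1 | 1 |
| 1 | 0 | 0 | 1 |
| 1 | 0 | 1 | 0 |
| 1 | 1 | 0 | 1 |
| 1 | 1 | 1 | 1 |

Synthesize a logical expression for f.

f(u, v, w) = NOT (((NOT u AND NOT v) AND w) OR ((u AND NOT v) AND w))

There are just 2 zero rows: (0,0,1), (1,0,1). Their minterms are ¬u·¬v·w, u·¬v·w; the OR of those covers precisely the 0-outputs, and negating it yields f.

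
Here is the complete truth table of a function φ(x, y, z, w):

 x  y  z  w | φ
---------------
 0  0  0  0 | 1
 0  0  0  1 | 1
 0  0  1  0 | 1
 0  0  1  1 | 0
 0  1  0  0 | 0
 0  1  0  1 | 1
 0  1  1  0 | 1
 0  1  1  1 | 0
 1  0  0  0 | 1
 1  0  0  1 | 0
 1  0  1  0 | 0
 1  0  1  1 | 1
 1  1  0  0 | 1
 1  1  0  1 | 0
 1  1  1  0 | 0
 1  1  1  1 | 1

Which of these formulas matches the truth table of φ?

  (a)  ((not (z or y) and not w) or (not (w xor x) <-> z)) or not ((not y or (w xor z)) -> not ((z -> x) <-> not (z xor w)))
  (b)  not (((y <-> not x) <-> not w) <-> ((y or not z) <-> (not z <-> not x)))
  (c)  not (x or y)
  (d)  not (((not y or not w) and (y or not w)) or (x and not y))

(b) fails at (0,0,0,1): the formula yields 0, φ is 1.
(c) fails at (0,0,1,1): the formula yields 1, φ is 0.
(d) fails at (0,0,0,0): the formula yields 0, φ is 1.
That leaves (a). Evaluating it on every row reproduces the table of φ exactly.

a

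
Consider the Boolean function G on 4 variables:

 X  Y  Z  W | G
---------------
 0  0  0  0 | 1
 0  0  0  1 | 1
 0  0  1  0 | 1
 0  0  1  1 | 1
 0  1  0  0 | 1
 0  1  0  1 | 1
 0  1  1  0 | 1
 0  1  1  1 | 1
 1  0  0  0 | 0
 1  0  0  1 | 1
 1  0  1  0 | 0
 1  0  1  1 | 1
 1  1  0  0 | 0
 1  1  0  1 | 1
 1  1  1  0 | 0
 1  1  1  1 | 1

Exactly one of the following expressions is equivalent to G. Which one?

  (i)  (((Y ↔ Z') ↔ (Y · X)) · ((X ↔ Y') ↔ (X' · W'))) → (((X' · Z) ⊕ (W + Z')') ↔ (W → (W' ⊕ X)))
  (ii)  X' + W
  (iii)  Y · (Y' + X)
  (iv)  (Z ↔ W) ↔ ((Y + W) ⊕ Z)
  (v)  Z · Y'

(i) disagrees with G on (0,1,1,0) (formula → 0, table → 1); rule it out.
(iii) disagrees with G on (0,0,0,0) (formula → 0, table → 1); rule it out.
(iv) disagrees with G on (0,0,0,0) (formula → 0, table → 1); rule it out.
(v) disagrees with G on (0,0,0,0) (formula → 0, table → 1); rule it out.
Only (ii) survives; checking it on all 16 rows confirms it matches G.

ii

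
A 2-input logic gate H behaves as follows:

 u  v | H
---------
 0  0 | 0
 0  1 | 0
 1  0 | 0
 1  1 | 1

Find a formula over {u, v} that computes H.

H is 1 on exactly one input, (1,1), whose minterm is u·v. So H is just that conjunction.

H(u, v) = u and v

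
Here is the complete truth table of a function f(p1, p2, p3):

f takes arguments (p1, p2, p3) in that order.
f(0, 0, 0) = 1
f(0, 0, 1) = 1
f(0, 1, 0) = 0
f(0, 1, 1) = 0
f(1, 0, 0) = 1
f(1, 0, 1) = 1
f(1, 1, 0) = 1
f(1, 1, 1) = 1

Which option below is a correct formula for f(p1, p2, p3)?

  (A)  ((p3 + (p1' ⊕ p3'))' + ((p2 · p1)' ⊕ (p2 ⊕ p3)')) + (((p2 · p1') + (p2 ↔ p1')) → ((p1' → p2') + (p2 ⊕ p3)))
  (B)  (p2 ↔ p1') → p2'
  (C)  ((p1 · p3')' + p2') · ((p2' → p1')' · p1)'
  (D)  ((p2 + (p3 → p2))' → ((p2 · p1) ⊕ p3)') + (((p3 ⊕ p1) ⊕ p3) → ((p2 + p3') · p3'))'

(A) fails at (0,1,0): the formula yields 1, f is 0.
(C) fails at (0,1,0): the formula yields 1, f is 0.
(D) fails at (0,0,1): the formula yields 0, f is 1.
That leaves (B). Evaluating it on every row reproduces the table of f exactly.

B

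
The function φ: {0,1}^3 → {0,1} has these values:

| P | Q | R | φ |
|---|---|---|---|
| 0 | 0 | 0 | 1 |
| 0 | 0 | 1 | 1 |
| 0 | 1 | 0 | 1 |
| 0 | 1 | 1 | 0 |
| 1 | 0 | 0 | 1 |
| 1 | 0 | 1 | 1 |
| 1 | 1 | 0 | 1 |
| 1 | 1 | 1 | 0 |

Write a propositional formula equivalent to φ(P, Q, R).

φ(P, Q, R) = NOT (((NOT P AND Q) AND R) OR ((P AND Q) AND R))

The 0-rows are (0,1,1), (1,1,1). Take each as a conjunction (¬P·Q·R, P·Q·R), form their disjunction, and complement — that gives a formula that is 1 everywhere φ is.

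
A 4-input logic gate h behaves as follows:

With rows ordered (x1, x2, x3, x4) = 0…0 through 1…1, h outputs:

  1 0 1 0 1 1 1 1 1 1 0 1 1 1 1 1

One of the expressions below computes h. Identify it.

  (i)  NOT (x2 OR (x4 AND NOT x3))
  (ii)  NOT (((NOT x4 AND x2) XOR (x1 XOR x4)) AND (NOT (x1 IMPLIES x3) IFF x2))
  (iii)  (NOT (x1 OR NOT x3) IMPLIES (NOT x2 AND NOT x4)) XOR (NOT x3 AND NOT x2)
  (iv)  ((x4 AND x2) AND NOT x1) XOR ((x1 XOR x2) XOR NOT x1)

ii

(i) disagrees with h on (0,0,1,1) (formula → 1, table → 0); rule it out.
(iii) disagrees with h on (0,0,0,0) (formula → 0, table → 1); rule it out.
(iv) disagrees with h on (0,0,0,1) (formula → 1, table → 0); rule it out.
(ii) is the remaining candidate, and it agrees with h on all 16 inputs.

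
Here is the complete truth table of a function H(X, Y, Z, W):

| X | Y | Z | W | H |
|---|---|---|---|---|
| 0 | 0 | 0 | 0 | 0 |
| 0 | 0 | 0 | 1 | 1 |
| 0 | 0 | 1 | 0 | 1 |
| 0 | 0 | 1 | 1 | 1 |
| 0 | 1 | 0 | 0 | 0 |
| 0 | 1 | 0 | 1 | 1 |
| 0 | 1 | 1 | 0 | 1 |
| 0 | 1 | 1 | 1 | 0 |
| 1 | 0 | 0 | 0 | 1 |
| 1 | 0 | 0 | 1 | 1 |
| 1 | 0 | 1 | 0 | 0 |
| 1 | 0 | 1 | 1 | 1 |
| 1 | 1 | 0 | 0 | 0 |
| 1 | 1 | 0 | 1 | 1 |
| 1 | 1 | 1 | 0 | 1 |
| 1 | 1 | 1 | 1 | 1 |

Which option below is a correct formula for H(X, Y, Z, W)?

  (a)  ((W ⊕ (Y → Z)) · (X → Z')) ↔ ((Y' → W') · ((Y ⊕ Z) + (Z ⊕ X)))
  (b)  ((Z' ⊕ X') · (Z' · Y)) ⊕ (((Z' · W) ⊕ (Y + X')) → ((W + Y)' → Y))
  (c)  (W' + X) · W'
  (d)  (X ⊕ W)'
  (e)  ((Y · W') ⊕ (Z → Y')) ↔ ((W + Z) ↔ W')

(b) disagrees with H on (0,0,1,0) (formula → 0, table → 1); rule it out.
(c) disagrees with H on (0,0,0,0) (formula → 1, table → 0); rule it out.
(d) disagrees with H on (0,0,0,0) (formula → 1, table → 0); rule it out.
(e) disagrees with H on (0,0,0,1) (formula → 0, table → 1); rule it out.
Only (a) survives; checking it on all 16 rows confirms it matches H.

a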